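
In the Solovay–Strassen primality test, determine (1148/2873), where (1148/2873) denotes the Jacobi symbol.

1

(1148/2873)
  = (287/2873)    [2873 ≡ 1 mod 8 ⇒ (2/2873)^2 = +1]
  = (2873/287)    [QR: 2873 ≡ 1 mod 4, sign kept]
  = (3/287)    [2873 ≡ 3 mod 287]
  = -(287/3)    [QR: both ≡ 3 mod 4, sign flips]
  = -(2/3)    [287 ≡ 2 mod 3]
  = (1/3)    [3 ≡ 3 mod 8 ⇒ (2/3) = -1]
  = 1    [(1/3) = 1]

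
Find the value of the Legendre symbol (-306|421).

-1

Pull out -1: (-306|421) = (-1|421)·(306|421). Since 421 ≡ 1 (mod 4), (-1|421) = +1. Now have (306|421).
Factor out 2: 306 = 2·153. Since 421 ≡ 5 (mod 8), (2|421) = -1. Now have -(153|421).
153 ≡ 1 (mod 4), so quadratic reciprocity gives (153|421) = (421|153). Reduce: 421 ≡ 115 (mod 153). Now have -(115|153).
153 ≡ 1 (mod 4), so quadratic reciprocity gives (115|153) = (153|115). Reduce: 153 ≡ 38 (mod 115). Now have -(38|115).
Factor out 2: 38 = 2·19. Since 115 ≡ 3 (mod 8), (2|115) = -1. Now have (19|115).
Both 19 ≡ 3 and 115 ≡ 3 (mod 4), so reciprocity gives (19|115) = -(115|19). Reduce: 115 ≡ 1 (mod 19). Now have -(1|19).
(1|19) = 1. Collecting the sign factors: -1.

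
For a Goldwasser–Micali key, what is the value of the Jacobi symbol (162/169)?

1

Factor out 2: 162 = 2·81. Since 169 ≡ 1 (mod 8), (2/169) = +1. Now have (81/169).
81 ≡ 1 (mod 4), so quadratic reciprocity gives (81/169) = (169/81). Reduce: 169 ≡ 7 (mod 81). Now have (7/81).
81 ≡ 1 (mod 4), so quadratic reciprocity gives (7/81) = (81/7). Reduce: 81 ≡ 4 (mod 7). Now have (4/7).
Factor out 2: 4 = 2^2. Since 7 ≡ 7 (mod 8), (2/7) = +1, and (2/7)^2 = +1. Now have (1/7).
(1/7) = 1. Collecting the sign factors: 1.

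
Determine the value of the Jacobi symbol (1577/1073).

Reduce the numerator: 1577 ≡ 504 (mod 1073), so (1577/1073) = (504/1073).
Factor out 2: 504 = 2^3·63. Since 1073 ≡ 1 (mod 8), (2/1073) = +1, and (2/1073)^3 = +1. Now have (63/1073).
1073 ≡ 1 (mod 4), so quadratic reciprocity gives (63/1073) = (1073/63). Reduce: 1073 ≡ 2 (mod 63). Now have (2/63).
Factor out 2: 2 = 2. Since 63 ≡ 7 (mod 8), (2/63) = +1. Now have (1/63).
(1/63) = 1. Collecting the sign factors: 1.

1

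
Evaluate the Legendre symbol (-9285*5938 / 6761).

1

By multiplicativity, (-9285·5938 / 6761) = (-9285 / 6761)·(5938 / 6761).
First factor (-9285 / 6761):
(-9285 / 6761)
  = (4237 / 6761)    [-9285 ≡ 4237 mod 6761]
  = (6761 / 4237)    [QR: 4237 ≡ 1 mod 4, sign kept]
  = (2524 / 4237)    [6761 ≡ 2524 mod 4237]
  = (631 / 4237)    [4237 ≡ 5 mod 8 ⇒ (2 / 4237)^2 = +1]
  = (4237 / 631)    [QR: 4237 ≡ 1 mod 4, sign kept]
  = (451 / 631)    [4237 ≡ 451 mod 631]
  = -(631 / 451)    [QR: both ≡ 3 mod 4, sign flips]
  = -(180 / 451)    [631 ≡ 180 mod 451]
  = -(45 / 451)    [451 ≡ 3 mod 8 ⇒ (2 / 451)^2 = +1]
  = -(451 / 45)    [QR: 45 ≡ 1 mod 4, sign kept]
  = -(1 / 45)    [451 ≡ 1 mod 45]
  = -1    [(1 / 45) = 1]
Second factor (5938 / 6761):
(5938 / 6761)
  = (2969 / 6761)    [6761 ≡ 1 mod 8 ⇒ (2 / 6761) = +1]
  = (6761 / 2969)    [QR: 2969 ≡ 1 mod 4, sign kept]
  = (823 / 2969)    [6761 ≡ 823 mod 2969]
  = (2969 / 823)    [QR: 2969 ≡ 1 mod 4, sign kept]
  = (500 / 823)    [2969 ≡ 500 mod 823]
  = (125 / 823)    [823 ≡ 7 mod 8 ⇒ (2 / 823)^2 = +1]
  = (823 / 125)    [QR: 125 ≡ 1 mod 4, sign kept]
  = (73 / 125)    [823 ≡ 73 mod 125]
  = (125 / 73)    [QR: 73 ≡ 1 mod 4, sign kept]
  = (52 / 73)    [125 ≡ 52 mod 73]
  = (13 / 73)    [73 ≡ 1 mod 8 ⇒ (2 / 73)^2 = +1]
  = (73 / 13)    [QR: 13 ≡ 1 mod 4, sign kept]
  = (8 / 13)    [73 ≡ 8 mod 13]
  = -(1 / 13)    [13 ≡ 5 mod 8 ⇒ (2 / 13)^3 = -1]
  = -1    [(1 / 13) = 1]
Product: (-1)·(-1) = 1.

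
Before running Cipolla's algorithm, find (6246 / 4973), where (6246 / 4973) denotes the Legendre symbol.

(6246 / 4973)
  = (1273 / 4973)    [6246 ≡ 1273 mod 4973]
  = (4973 / 1273)    [QR: 1273 ≡ 1 mod 4, sign kept]
  = (1154 / 1273)    [4973 ≡ 1154 mod 1273]
  = (577 / 1273)    [1273 ≡ 1 mod 8 ⇒ (2 / 1273) = +1]
  = (1273 / 577)    [QR: 577 ≡ 1 mod 4, sign kept]
  = (119 / 577)    [1273 ≡ 119 mod 577]
  = (577 / 119)    [QR: 577 ≡ 1 mod 4, sign kept]
  = (101 / 119)    [577 ≡ 101 mod 119]
  = (119 / 101)    [QR: 101 ≡ 1 mod 4, sign kept]
  = (18 / 101)    [119 ≡ 18 mod 101]
  = -(9 / 101)    [101 ≡ 5 mod 8 ⇒ (2 / 101) = -1]
  = -(101 / 9)    [QR: 9 ≡ 1 mod 4, sign kept]
  = -(2 / 9)    [101 ≡ 2 mod 9]
  = -(1 / 9)    [9 ≡ 1 mod 8 ⇒ (2 / 9) = +1]
  = -1    [(1 / 9) = 1]

-1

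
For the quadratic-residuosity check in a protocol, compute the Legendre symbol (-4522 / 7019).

1

(-4522 / 7019)
  = (2497 / 7019)    [-4522 ≡ 2497 mod 7019]
  = (7019 / 2497)    [QR: 2497 ≡ 1 mod 4, sign kept]
  = (2025 / 2497)    [7019 ≡ 2025 mod 2497]
  = (2497 / 2025)    [QR: 2025 ≡ 1 mod 4, sign kept]
  = (472 / 2025)    [2497 ≡ 472 mod 2025]
  = (59 / 2025)    [2025 ≡ 1 mod 8 ⇒ (2 / 2025)^3 = +1]
  = (2025 / 59)    [QR: 2025 ≡ 1 mod 4, sign kept]
  = (19 / 59)    [2025 ≡ 19 mod 59]
  = -(59 / 19)    [QR: both ≡ 3 mod 4, sign flips]
  = -(2 / 19)    [59 ≡ 2 mod 19]
  = (1 / 19)    [19 ≡ 3 mod 8 ⇒ (2 / 19) = -1]
  = 1    [(1 / 19) = 1]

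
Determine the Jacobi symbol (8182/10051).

Factor out 2: 8182 = 2·4091. Since 10051 ≡ 3 (mod 8), (2/10051) = -1. Now have -(4091/10051).
Both 4091 ≡ 3 and 10051 ≡ 3 (mod 4), so reciprocity gives (4091/10051) = -(10051/4091). Reduce: 10051 ≡ 1869 (mod 4091). Now have (1869/4091).
1869 ≡ 1 (mod 4), so quadratic reciprocity gives (1869/4091) = (4091/1869). Reduce: 4091 ≡ 353 (mod 1869). Now have (353/1869).
353 ≡ 1 (mod 4), so quadratic reciprocity gives (353/1869) = (1869/353). Reduce: 1869 ≡ 104 (mod 353). Now have (104/353).
Factor out 2: 104 = 2^3·13. Since 353 ≡ 1 (mod 8), (2/353) = +1, and (2/353)^3 = +1. Now have (13/353).
13 ≡ 1 (mod 4), so quadratic reciprocity gives (13/353) = (353/13). Reduce: 353 ≡ 2 (mod 13). Now have (2/13).
Factor out 2: 2 = 2. Since 13 ≡ 5 (mod 8), (2/13) = -1. Now have -(1/13).
(1/13) = 1. Collecting the sign factors: -1.

-1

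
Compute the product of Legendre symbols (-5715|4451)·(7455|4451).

By multiplicativity, (-5715·7455|4451) = (-5715|4451)·(7455|4451).
First factor (-5715|4451):
Reduce the numerator: -5715 ≡ 3187 (mod 4451), so (-5715|4451) = (3187|4451).
Both 3187 ≡ 3 and 4451 ≡ 3 (mod 4), so reciprocity gives (3187|4451) = -(4451|3187). Reduce: 4451 ≡ 1264 (mod 3187). Now have -(1264|3187).
Factor out 2: 1264 = 2^4·79. Since 3187 ≡ 3 (mod 8), (2|3187) = -1, and (2|3187)^4 = +1. Now have -(79|3187).
Both 79 ≡ 3 and 3187 ≡ 3 (mod 4), so reciprocity gives (79|3187) = -(3187|79). Reduce: 3187 ≡ 27 (mod 79). Now have (27|79).
Both 27 ≡ 3 and 79 ≡ 3 (mod 4), so reciprocity gives (27|79) = -(79|27). Reduce: 79 ≡ 25 (mod 27). Now have -(25|27).
25 ≡ 1 (mod 4), so quadratic reciprocity gives (25|27) = (27|25). Reduce: 27 ≡ 2 (mod 25). Now have -(2|25).
Factor out 2: 2 = 2. Since 25 ≡ 1 (mod 8), (2|25) = +1. Now have -(1|25).
(1|25) = 1. Collecting the sign factors: -1.
Second factor (7455|4451):
Reduce the numerator: 7455 ≡ 3004 (mod 4451), so (7455|4451) = (3004|4451).
Factor out 2: 3004 = 2^2·751. Since 4451 ≡ 3 (mod 8), (2|4451) = -1, and (2|4451)^2 = +1. Now have (751|4451).
Both 751 ≡ 3 and 4451 ≡ 3 (mod 4), so reciprocity gives (751|4451) = -(4451|751). Reduce: 4451 ≡ 696 (mod 751). Now have -(696|751).
Factor out 2: 696 = 2^3·87. Since 751 ≡ 7 (mod 8), (2|751) = +1, and (2|751)^3 = +1. Now have -(87|751).
Both 87 ≡ 3 and 751 ≡ 3 (mod 4), so reciprocity gives (87|751) = -(751|87). Reduce: 751 ≡ 55 (mod 87). Now have (55|87).
Both 55 ≡ 3 and 87 ≡ 3 (mod 4), so reciprocity gives (55|87) = -(87|55). Reduce: 87 ≡ 32 (mod 55). Now have -(32|55).
Factor out 2: 32 = 2^5. Since 55 ≡ 7 (mod 8), (2|55) = +1, and (2|55)^5 = +1. Now have -(1|55).
(1|55) = 1. Collecting the sign factors: -1.
Product: (-1)·(-1) = 1.

1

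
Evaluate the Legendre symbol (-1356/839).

Reduce the numerator: -1356 ≡ 322 (mod 839), so (-1356/839) = (322/839).
Factor out 2: 322 = 2·161. Since 839 ≡ 7 (mod 8), (2/839) = +1. Now have (161/839).
161 ≡ 1 (mod 4), so quadratic reciprocity gives (161/839) = (839/161). Reduce: 839 ≡ 34 (mod 161). Now have (34/161).
Factor out 2: 34 = 2·17. Since 161 ≡ 1 (mod 8), (2/161) = +1. Now have (17/161).
17 ≡ 1 (mod 4), so quadratic reciprocity gives (17/161) = (161/17). Reduce: 161 ≡ 8 (mod 17). Now have (8/17).
Factor out 2: 8 = 2^3. Since 17 ≡ 1 (mod 8), (2/17) = +1, and (2/17)^3 = +1. Now have (1/17).
(1/17) = 1. Collecting the sign factors: 1.

1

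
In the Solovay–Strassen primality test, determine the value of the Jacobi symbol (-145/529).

(-145/529)
  = (145/529)    [529 ≡ 1 mod 4 ⇒ (-1/529) = +1]
  = (529/145)    [QR: 145 ≡ 1 mod 4, sign kept]
  = (94/145)    [529 ≡ 94 mod 145]
  = (47/145)    [145 ≡ 1 mod 8 ⇒ (2/145) = +1]
  = (145/47)    [QR: 145 ≡ 1 mod 4, sign kept]
  = (4/47)    [145 ≡ 4 mod 47]
  = (1/47)    [47 ≡ 7 mod 8 ⇒ (2/47)^2 = +1]
  = 1    [(1/47) = 1]

1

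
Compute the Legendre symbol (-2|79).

(-2|79)
  = (77|79)    [-2 ≡ 77 mod 79]
  = (79|77)    [QR: 77 ≡ 1 mod 4, sign kept]
  = (2|77)    [79 ≡ 2 mod 77]
  = -(1|77)    [77 ≡ 5 mod 8 ⇒ (2|77) = -1]
  = -1    [(1|77) = 1]

-1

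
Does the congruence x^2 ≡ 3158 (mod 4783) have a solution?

yes

Factor out 2: 3158 = 2·1579. Since 4783 ≡ 7 (mod 8), (2|4783) = +1. Now have (1579|4783).
Both 1579 ≡ 3 and 4783 ≡ 3 (mod 4), so reciprocity gives (1579|4783) = -(4783|1579). Reduce: 4783 ≡ 46 (mod 1579). Now have -(46|1579).
Factor out 2: 46 = 2·23. Since 1579 ≡ 3 (mod 8), (2|1579) = -1. Now have (23|1579).
Both 23 ≡ 3 and 1579 ≡ 3 (mod 4), so reciprocity gives (23|1579) = -(1579|23). Reduce: 1579 ≡ 15 (mod 23). Now have -(15|23).
Both 15 ≡ 3 and 23 ≡ 3 (mod 4), so reciprocity gives (15|23) = -(23|15). Reduce: 23 ≡ 8 (mod 15). Now have (8|15).
Factor out 2: 8 = 2^3. Since 15 ≡ 7 (mod 8), (2|15) = +1, and (2|15)^3 = +1. Now have (1|15).
(1|15) = 1. Collecting the sign factors: 1.
The Legendre symbol is 1, so x^2 ≡ 3158 (mod 4783) has solution.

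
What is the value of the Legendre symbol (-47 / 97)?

(-47 / 97)
  = (47 / 97)    [97 ≡ 1 mod 4 ⇒ (-1 / 97) = +1]
  = (97 / 47)    [QR: 97 ≡ 1 mod 4, sign kept]
  = (3 / 47)    [97 ≡ 3 mod 47]
  = -(47 / 3)    [QR: both ≡ 3 mod 4, sign flips]
  = -(2 / 3)    [47 ≡ 2 mod 3]
  = (1 / 3)    [3 ≡ 3 mod 8 ⇒ (2 / 3) = -1]
  = 1    [(1 / 3) = 1]

1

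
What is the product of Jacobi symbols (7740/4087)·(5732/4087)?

By multiplicativity, (7740·5732/4087) = (7740/4087)·(5732/4087).
First factor (7740/4087):
(7740/4087)
  = (3653/4087)    [7740 ≡ 3653 mod 4087]
  = (4087/3653)    [QR: 3653 ≡ 1 mod 4, sign kept]
  = (434/3653)    [4087 ≡ 434 mod 3653]
  = -(217/3653)    [3653 ≡ 5 mod 8 ⇒ (2/3653) = -1]
  = -(3653/217)    [QR: 217 ≡ 1 mod 4, sign kept]
  = -(181/217)    [3653 ≡ 181 mod 217]
  = -(217/181)    [QR: 181 ≡ 1 mod 4, sign kept]
  = -(36/181)    [217 ≡ 36 mod 181]
  = -(9/181)    [181 ≡ 5 mod 8 ⇒ (2/181)^2 = +1]
  = -(181/9)    [QR: 9 ≡ 1 mod 4, sign kept]
  = -(1/9)    [181 ≡ 1 mod 9]
  = -1    [(1/9) = 1]
Second factor (5732/4087):
(5732/4087)
  = (1645/4087)    [5732 ≡ 1645 mod 4087]
  = (4087/1645)    [QR: 1645 ≡ 1 mod 4, sign kept]
  = (797/1645)    [4087 ≡ 797 mod 1645]
  = (1645/797)    [QR: 797 ≡ 1 mod 4, sign kept]
  = (51/797)    [1645 ≡ 51 mod 797]
  = (797/51)    [QR: 797 ≡ 1 mod 4, sign kept]
  = (32/51)    [797 ≡ 32 mod 51]
  = -(1/51)    [51 ≡ 3 mod 8 ⇒ (2/51)^5 = -1]
  = -1    [(1/51) = 1]
Product: (-1)·(-1) = 1.

1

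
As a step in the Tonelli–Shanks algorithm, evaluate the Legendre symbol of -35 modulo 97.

1

(-35/97)
  = (62/97)    [-35 ≡ 62 mod 97]
  = (31/97)    [97 ≡ 1 mod 8 ⇒ (2/97) = +1]
  = (97/31)    [QR: 97 ≡ 1 mod 4, sign kept]
  = (4/31)    [97 ≡ 4 mod 31]
  = (1/31)    [31 ≡ 7 mod 8 ⇒ (2/31)^2 = +1]
  = 1    [(1/31) = 1]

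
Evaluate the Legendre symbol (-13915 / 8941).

Pull out -1: (-13915 / 8941) = (-1 / 8941)·(13915 / 8941). Since 8941 ≡ 1 (mod 4), (-1 / 8941) = +1. Now have (13915 / 8941).
Reduce the numerator: 13915 ≡ 4974 (mod 8941), so (13915 / 8941) = (4974 / 8941).
Factor out 2: 4974 = 2·2487. Since 8941 ≡ 5 (mod 8), (2 / 8941) = -1. Now have -(2487 / 8941).
8941 ≡ 1 (mod 4), so quadratic reciprocity gives (2487 / 8941) = (8941 / 2487). Reduce: 8941 ≡ 1480 (mod 2487). Now have -(1480 / 2487).
Factor out 2: 1480 = 2^3·185. Since 2487 ≡ 7 (mod 8), (2 / 2487) = +1, and (2 / 2487)^3 = +1. Now have -(185 / 2487).
185 ≡ 1 (mod 4), so quadratic reciprocity gives (185 / 2487) = (2487 / 185). Reduce: 2487 ≡ 82 (mod 185). Now have -(82 / 185).
Factor out 2: 82 = 2·41. Since 185 ≡ 1 (mod 8), (2 / 185) = +1. Now have -(41 / 185).
41 ≡ 1 (mod 4), so quadratic reciprocity gives (41 / 185) = (185 / 41). Reduce: 185 ≡ 21 (mod 41). Now have -(21 / 41).
21 ≡ 1 (mod 4), so quadratic reciprocity gives (21 / 41) = (41 / 21). Reduce: 41 ≡ 20 (mod 21). Now have -(20 / 21).
Factor out 2: 20 = 2^2·5. Since 21 ≡ 5 (mod 8), (2 / 21) = -1, and (2 / 21)^2 = +1. Now have -(5 / 21).
5 ≡ 1 (mod 4), so quadratic reciprocity gives (5 / 21) = (21 / 5). Reduce: 21 ≡ 1 (mod 5). Now have -(1 / 5).
(1 / 5) = 1. Collecting the sign factors: -1.

-1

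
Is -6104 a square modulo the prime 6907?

no

(-6104/6907)
  = (803/6907)    [-6104 ≡ 803 mod 6907]
  = -(6907/803)    [QR: both ≡ 3 mod 4, sign flips]
  = -(483/803)    [6907 ≡ 483 mod 803]
  = (803/483)    [QR: both ≡ 3 mod 4, sign flips]
  = (320/483)    [803 ≡ 320 mod 483]
  = (5/483)    [483 ≡ 3 mod 8 ⇒ (2/483)^6 = +1]
  = (483/5)    [QR: 5 ≡ 1 mod 4, sign kept]
  = (3/5)    [483 ≡ 3 mod 5]
  = (5/3)    [QR: 5 ≡ 1 mod 4, sign kept]
  = (2/3)    [5 ≡ 2 mod 3]
  = -(1/3)    [3 ≡ 3 mod 8 ⇒ (2/3) = -1]
  = -1    [(1/3) = 1]
The Legendre symbol is -1, so x^2 ≡ -6104 (mod 6907) has no solution.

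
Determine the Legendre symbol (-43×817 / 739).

By multiplicativity, (-43·817 / 739) = (-43 / 739)·(817 / 739).
First factor (-43 / 739):
Reduce the numerator: -43 ≡ 696 (mod 739), so (-43 / 739) = (696 / 739).
Factor out 2: 696 = 2^3·87. Since 739 ≡ 3 (mod 8), (2 / 739) = -1, and (2 / 739)^3 = -1. Now have -(87 / 739).
Both 87 ≡ 3 and 739 ≡ 3 (mod 4), so reciprocity gives (87 / 739) = -(739 / 87). Reduce: 739 ≡ 43 (mod 87). Now have (43 / 87).
Both 43 ≡ 3 and 87 ≡ 3 (mod 4), so reciprocity gives (43 / 87) = -(87 / 43). Reduce: 87 ≡ 1 (mod 43). Now have -(1 / 43).
(1 / 43) = 1. Collecting the sign factors: -1.
Second factor (817 / 739):
Reduce the numerator: 817 ≡ 78 (mod 739), so (817 / 739) = (78 / 739).
Factor out 2: 78 = 2·39. Since 739 ≡ 3 (mod 8), (2 / 739) = -1. Now have -(39 / 739).
Both 39 ≡ 3 and 739 ≡ 3 (mod 4), so reciprocity gives (39 / 739) = -(739 / 39). Reduce: 739 ≡ 37 (mod 39). Now have (37 / 39).
37 ≡ 1 (mod 4), so quadratic reciprocity gives (37 / 39) = (39 / 37). Reduce: 39 ≡ 2 (mod 37). Now have (2 / 37).
Factor out 2: 2 = 2. Since 37 ≡ 5 (mod 8), (2 / 37) = -1. Now have -(1 / 37).
(1 / 37) = 1. Collecting the sign factors: -1.
Product: (-1)·(-1) = 1.

1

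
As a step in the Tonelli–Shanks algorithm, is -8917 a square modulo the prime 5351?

yes

(-8917/5351)
  = -(8917/5351)    [5351 ≡ 3 mod 4 ⇒ (-1/5351) = -1]
  = -(3566/5351)    [8917 ≡ 3566 mod 5351]
  = -(1783/5351)    [5351 ≡ 7 mod 8 ⇒ (2/5351) = +1]
  = (5351/1783)    [QR: both ≡ 3 mod 4, sign flips]
  = (2/1783)    [5351 ≡ 2 mod 1783]
  = (1/1783)    [1783 ≡ 7 mod 8 ⇒ (2/1783) = +1]
  = 1    [(1/1783) = 1]
The Legendre symbol is 1, so x^2 ≡ -8917 (mod 5351) has solution.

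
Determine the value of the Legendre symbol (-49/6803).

-1

Reduce the numerator: -49 ≡ 6754 (mod 6803), so (-49/6803) = (6754/6803).
Factor out 2: 6754 = 2·3377. Since 6803 ≡ 3 (mod 8), (2/6803) = -1. Now have -(3377/6803).
3377 ≡ 1 (mod 4), so quadratic reciprocity gives (3377/6803) = (6803/3377). Reduce: 6803 ≡ 49 (mod 3377). Now have -(49/3377).
49 ≡ 1 (mod 4), so quadratic reciprocity gives (49/3377) = (3377/49). Reduce: 3377 ≡ 45 (mod 49). Now have -(45/49).
45 ≡ 1 (mod 4), so quadratic reciprocity gives (45/49) = (49/45). Reduce: 49 ≡ 4 (mod 45). Now have -(4/45).
Factor out 2: 4 = 2^2. Since 45 ≡ 5 (mod 8), (2/45) = -1, and (2/45)^2 = +1. Now have -(1/45).
(1/45) = 1. Collecting the sign factors: -1.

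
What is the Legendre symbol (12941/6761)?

-1

Reduce the numerator: 12941 ≡ 6180 (mod 6761), so (12941/6761) = (6180/6761).
Factor out 2: 6180 = 2^2·1545. Since 6761 ≡ 1 (mod 8), (2/6761) = +1, and (2/6761)^2 = +1. Now have (1545/6761).
1545 ≡ 1 (mod 4), so quadratic reciprocity gives (1545/6761) = (6761/1545). Reduce: 6761 ≡ 581 (mod 1545). Now have (581/1545).
581 ≡ 1 (mod 4), so quadratic reciprocity gives (581/1545) = (1545/581). Reduce: 1545 ≡ 383 (mod 581). Now have (383/581).
581 ≡ 1 (mod 4), so quadratic reciprocity gives (383/581) = (581/383). Reduce: 581 ≡ 198 (mod 383). Now have (198/383).
Factor out 2: 198 = 2·99. Since 383 ≡ 7 (mod 8), (2/383) = +1. Now have (99/383).
Both 99 ≡ 3 and 383 ≡ 3 (mod 4), so reciprocity gives (99/383) = -(383/99). Reduce: 383 ≡ 86 (mod 99). Now have -(86/99).
Factor out 2: 86 = 2·43. Since 99 ≡ 3 (mod 8), (2/99) = -1. Now have (43/99).
Both 43 ≡ 3 and 99 ≡ 3 (mod 4), so reciprocity gives (43/99) = -(99/43). Reduce: 99 ≡ 13 (mod 43). Now have -(13/43).
13 ≡ 1 (mod 4), so quadratic reciprocity gives (13/43) = (43/13). Reduce: 43 ≡ 4 (mod 13). Now have -(4/13).
Factor out 2: 4 = 2^2. Since 13 ≡ 5 (mod 8), (2/13) = -1, and (2/13)^2 = +1. Now have -(1/13).
(1/13) = 1. Collecting the sign factors: -1.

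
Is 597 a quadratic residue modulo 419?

(597/419)
  = (178/419)    [597 ≡ 178 mod 419]
  = -(89/419)    [419 ≡ 3 mod 8 ⇒ (2/419) = -1]
  = -(419/89)    [QR: 89 ≡ 1 mod 4, sign kept]
  = -(63/89)    [419 ≡ 63 mod 89]
  = -(89/63)    [QR: 89 ≡ 1 mod 4, sign kept]
  = -(26/63)    [89 ≡ 26 mod 63]
  = -(13/63)    [63 ≡ 7 mod 8 ⇒ (2/63) = +1]
  = -(63/13)    [QR: 13 ≡ 1 mod 4, sign kept]
  = -(11/13)    [63 ≡ 11 mod 13]
  = -(13/11)    [QR: 13 ≡ 1 mod 4, sign kept]
  = -(2/11)    [13 ≡ 2 mod 11]
  = (1/11)    [11 ≡ 3 mod 8 ⇒ (2/11) = -1]
  = 1    [(1/11) = 1]
The Legendre symbol is 1, so x^2 ≡ 597 (mod 419) has solution.

yes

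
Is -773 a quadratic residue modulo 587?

yes

Pull out -1: (-773|587) = (-1|587)·(773|587). Since 587 ≡ 3 (mod 4), (-1|587) = -1. Now have -(773|587).
Reduce the numerator: 773 ≡ 186 (mod 587), so (773|587) = (186|587).
Factor out 2: 186 = 2·93. Since 587 ≡ 3 (mod 8), (2|587) = -1. Now have (93|587).
93 ≡ 1 (mod 4), so quadratic reciprocity gives (93|587) = (587|93). Reduce: 587 ≡ 29 (mod 93). Now have (29|93).
29 ≡ 1 (mod 4), so quadratic reciprocity gives (29|93) = (93|29). Reduce: 93 ≡ 6 (mod 29). Now have (6|29).
Factor out 2: 6 = 2·3. Since 29 ≡ 5 (mod 8), (2|29) = -1. Now have -(3|29).
29 ≡ 1 (mod 4), so quadratic reciprocity gives (3|29) = (29|3). Reduce: 29 ≡ 2 (mod 3). Now have -(2|3).
Factor out 2: 2 = 2. Since 3 ≡ 3 (mod 8), (2|3) = -1. Now have (1|3).
(1|3) = 1. Collecting the sign factors: 1.
The Legendre symbol is 1, so x^2 ≡ -773 (mod 587) has solution.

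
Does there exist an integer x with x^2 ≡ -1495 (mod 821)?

no

Pull out -1: (-1495/821) = (-1/821)·(1495/821). Since 821 ≡ 1 (mod 4), (-1/821) = +1. Now have (1495/821).
Reduce the numerator: 1495 ≡ 674 (mod 821), so (1495/821) = (674/821).
Factor out 2: 674 = 2·337. Since 821 ≡ 5 (mod 8), (2/821) = -1. Now have -(337/821).
337 ≡ 1 (mod 4), so quadratic reciprocity gives (337/821) = (821/337). Reduce: 821 ≡ 147 (mod 337). Now have -(147/337).
337 ≡ 1 (mod 4), so quadratic reciprocity gives (147/337) = (337/147). Reduce: 337 ≡ 43 (mod 147). Now have -(43/147).
Both 43 ≡ 3 and 147 ≡ 3 (mod 4), so reciprocity gives (43/147) = -(147/43). Reduce: 147 ≡ 18 (mod 43). Now have (18/43).
Factor out 2: 18 = 2·9. Since 43 ≡ 3 (mod 8), (2/43) = -1. Now have -(9/43).
9 ≡ 1 (mod 4), so quadratic reciprocity gives (9/43) = (43/9). Reduce: 43 ≡ 7 (mod 9). Now have -(7/9).
9 ≡ 1 (mod 4), so quadratic reciprocity gives (7/9) = (9/7). Reduce: 9 ≡ 2 (mod 7). Now have -(2/7).
Factor out 2: 2 = 2. Since 7 ≡ 7 (mod 8), (2/7) = +1. Now have -(1/7).
(1/7) = 1. Collecting the sign factors: -1.
The Legendre symbol is -1, so x^2 ≡ -1495 (mod 821) has no solution.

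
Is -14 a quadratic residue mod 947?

no

(-14/947)
  = (933/947)    [-14 ≡ 933 mod 947]
  = (947/933)    [QR: 933 ≡ 1 mod 4, sign kept]
  = (14/933)    [947 ≡ 14 mod 933]
  = -(7/933)    [933 ≡ 5 mod 8 ⇒ (2/933) = -1]
  = -(933/7)    [QR: 933 ≡ 1 mod 4, sign kept]
  = -(2/7)    [933 ≡ 2 mod 7]
  = -(1/7)    [7 ≡ 7 mod 8 ⇒ (2/7) = +1]
  = -1    [(1/7) = 1]
The Legendre symbol is -1, so x^2 ≡ -14 (mod 947) has no solution.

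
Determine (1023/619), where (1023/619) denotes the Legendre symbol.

1

(1023/619)
  = (404/619)    [1023 ≡ 404 mod 619]
  = (101/619)    [619 ≡ 3 mod 8 ⇒ (2/619)^2 = +1]
  = (619/101)    [QR: 101 ≡ 1 mod 4, sign kept]
  = (13/101)    [619 ≡ 13 mod 101]
  = (101/13)    [QR: 13 ≡ 1 mod 4, sign kept]
  = (10/13)    [101 ≡ 10 mod 13]
  = -(5/13)    [13 ≡ 5 mod 8 ⇒ (2/13) = -1]
  = -(13/5)    [QR: 5 ≡ 1 mod 4, sign kept]
  = -(3/5)    [13 ≡ 3 mod 5]
  = -(5/3)    [QR: 5 ≡ 1 mod 4, sign kept]
  = -(2/3)    [5 ≡ 2 mod 3]
  = (1/3)    [3 ≡ 3 mod 8 ⇒ (2/3) = -1]
  = 1    [(1/3) = 1]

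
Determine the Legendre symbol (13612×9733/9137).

1

By multiplicativity, (13612·9733/9137) = (13612/9137)·(9733/9137).
First factor (13612/9137):
(13612/9137)
  = (4475/9137)    [13612 ≡ 4475 mod 9137]
  = (9137/4475)    [QR: 9137 ≡ 1 mod 4, sign kept]
  = (187/4475)    [9137 ≡ 187 mod 4475]
  = -(4475/187)    [QR: both ≡ 3 mod 4, sign flips]
  = -(174/187)    [4475 ≡ 174 mod 187]
  = (87/187)    [187 ≡ 3 mod 8 ⇒ (2/187) = -1]
  = -(187/87)    [QR: both ≡ 3 mod 4, sign flips]
  = -(13/87)    [187 ≡ 13 mod 87]
  = -(87/13)    [QR: 13 ≡ 1 mod 4, sign kept]
  = -(9/13)    [87 ≡ 9 mod 13]
  = -(13/9)    [QR: 9 ≡ 1 mod 4, sign kept]
  = -(4/9)    [13 ≡ 4 mod 9]
  = -(1/9)    [9 ≡ 1 mod 8 ⇒ (2/9)^2 = +1]
  = -1    [(1/9) = 1]
Second factor (9733/9137):
(9733/9137)
  = (596/9137)    [9733 ≡ 596 mod 9137]
  = (149/9137)    [9137 ≡ 1 mod 8 ⇒ (2/9137)^2 = +1]
  = (9137/149)    [QR: 149 ≡ 1 mod 4, sign kept]
  = (48/149)    [9137 ≡ 48 mod 149]
  = (3/149)    [149 ≡ 5 mod 8 ⇒ (2/149)^4 = +1]
  = (149/3)    [QR: 149 ≡ 1 mod 4, sign kept]
  = (2/3)    [149 ≡ 2 mod 3]
  = -(1/3)    [3 ≡ 3 mod 8 ⇒ (2/3) = -1]
  = -1    [(1/3) = 1]
Product: (-1)·(-1) = 1.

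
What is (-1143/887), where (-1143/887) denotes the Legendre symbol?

-1

(-1143/887)
  = -(1143/887)    [887 ≡ 3 mod 4 ⇒ (-1/887) = -1]
  = -(256/887)    [1143 ≡ 256 mod 887]
  = -(1/887)    [887 ≡ 7 mod 8 ⇒ (2/887)^8 = +1]
  = -1    [(1/887) = 1]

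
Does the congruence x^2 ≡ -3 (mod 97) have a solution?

yes

(-3/97)
  = (94/97)    [-3 ≡ 94 mod 97]
  = (47/97)    [97 ≡ 1 mod 8 ⇒ (2/97) = +1]
  = (97/47)    [QR: 97 ≡ 1 mod 4, sign kept]
  = (3/47)    [97 ≡ 3 mod 47]
  = -(47/3)    [QR: both ≡ 3 mod 4, sign flips]
  = -(2/3)    [47 ≡ 2 mod 3]
  = (1/3)    [3 ≡ 3 mod 8 ⇒ (2/3) = -1]
  = 1    [(1/3) = 1]
The Legendre symbol is 1, so x^2 ≡ -3 (mod 97) has solution.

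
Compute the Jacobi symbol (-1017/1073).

1

(-1017/1073)
  = (56/1073)    [-1017 ≡ 56 mod 1073]
  = (7/1073)    [1073 ≡ 1 mod 8 ⇒ (2/1073)^3 = +1]
  = (1073/7)    [QR: 1073 ≡ 1 mod 4, sign kept]
  = (2/7)    [1073 ≡ 2 mod 7]
  = (1/7)    [7 ≡ 7 mod 8 ⇒ (2/7) = +1]
  = 1    [(1/7) = 1]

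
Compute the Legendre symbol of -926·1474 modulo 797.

1

By multiplicativity, (-926·1474 / 797) = (-926 / 797)·(1474 / 797).
First factor (-926 / 797):
Pull out -1: (-926 / 797) = (-1 / 797)·(926 / 797). Since 797 ≡ 1 (mod 4), (-1 / 797) = +1. Now have (926 / 797).
Reduce the numerator: 926 ≡ 129 (mod 797), so (926 / 797) = (129 / 797).
129 ≡ 1 (mod 4), so quadratic reciprocity gives (129 / 797) = (797 / 129). Reduce: 797 ≡ 23 (mod 129). Now have (23 / 129).
129 ≡ 1 (mod 4), so quadratic reciprocity gives (23 / 129) = (129 / 23). Reduce: 129 ≡ 14 (mod 23). Now have (14 / 23).
Factor out 2: 14 = 2·7. Since 23 ≡ 7 (mod 8), (2 / 23) = +1. Now have (7 / 23).
Both 7 ≡ 3 and 23 ≡ 3 (mod 4), so reciprocity gives (7 / 23) = -(23 / 7). Reduce: 23 ≡ 2 (mod 7). Now have -(2 / 7).
Factor out 2: 2 = 2. Since 7 ≡ 7 (mod 8), (2 / 7) = +1. Now have -(1 / 7).
(1 / 7) = 1. Collecting the sign factors: -1.
Second factor (1474 / 797):
Reduce the numerator: 1474 ≡ 677 (mod 797), so (1474 / 797) = (677 / 797).
677 ≡ 1 (mod 4), so quadratic reciprocity gives (677 / 797) = (797 / 677). Reduce: 797 ≡ 120 (mod 677). Now have (120 / 677).
Factor out 2: 120 = 2^3·15. Since 677 ≡ 5 (mod 8), (2 / 677) = -1, and (2 / 677)^3 = -1. Now have -(15 / 677).
677 ≡ 1 (mod 4), so quadratic reciprocity gives (15 / 677) = (677 / 15). Reduce: 677 ≡ 2 (mod 15). Now have -(2 / 15).
Factor out 2: 2 = 2. Since 15 ≡ 7 (mod 8), (2 / 15) = +1. Now have -(1 / 15).
(1 / 15) = 1. Collecting the sign factors: -1.
Product: (-1)·(-1) = 1.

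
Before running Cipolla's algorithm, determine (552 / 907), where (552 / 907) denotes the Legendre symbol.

1

(552 / 907)
  = -(69 / 907)    [907 ≡ 3 mod 8 ⇒ (2 / 907)^3 = -1]
  = -(907 / 69)    [QR: 69 ≡ 1 mod 4, sign kept]
  = -(10 / 69)    [907 ≡ 10 mod 69]
  = (5 / 69)    [69 ≡ 5 mod 8 ⇒ (2 / 69) = -1]
  = (69 / 5)    [QR: 5 ≡ 1 mod 4, sign kept]
  = (4 / 5)    [69 ≡ 4 mod 5]
  = (1 / 5)    [5 ≡ 5 mod 8 ⇒ (2 / 5)^2 = +1]
  = 1    [(1 / 5) = 1]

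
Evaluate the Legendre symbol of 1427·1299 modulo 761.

By multiplicativity, (1427·1299|761) = (1427|761)·(1299|761).
First factor (1427|761):
Reduce the numerator: 1427 ≡ 666 (mod 761), so (1427|761) = (666|761).
Factor out 2: 666 = 2·333. Since 761 ≡ 1 (mod 8), (2|761) = +1. Now have (333|761).
333 ≡ 1 (mod 4), so quadratic reciprocity gives (333|761) = (761|333). Reduce: 761 ≡ 95 (mod 333). Now have (95|333).
333 ≡ 1 (mod 4), so quadratic reciprocity gives (95|333) = (333|95). Reduce: 333 ≡ 48 (mod 95). Now have (48|95).
Factor out 2: 48 = 2^4·3. Since 95 ≡ 7 (mod 8), (2|95) = +1, and (2|95)^4 = +1. Now have (3|95).
Both 3 ≡ 3 and 95 ≡ 3 (mod 4), so reciprocity gives (3|95) = -(95|3). Reduce: 95 ≡ 2 (mod 3). Now have -(2|3).
Factor out 2: 2 = 2. Since 3 ≡ 3 (mod 8), (2|3) = -1. Now have (1|3).
(1|3) = 1. Collecting the sign factors: 1.
Second factor (1299|761):
Reduce the numerator: 1299 ≡ 538 (mod 761), so (1299|761) = (538|761).
Factor out 2: 538 = 2·269. Since 761 ≡ 1 (mod 8), (2|761) = +1. Now have (269|761).
269 ≡ 1 (mod 4), so quadratic reciprocity gives (269|761) = (761|269). Reduce: 761 ≡ 223 (mod 269). Now have (223|269).
269 ≡ 1 (mod 4), so quadratic reciprocity gives (223|269) = (269|223). Reduce: 269 ≡ 46 (mod 223). Now have (46|223).
Factor out 2: 46 = 2·23. Since 223 ≡ 7 (mod 8), (2|223) = +1. Now have (23|223).
Both 23 ≡ 3 and 223 ≡ 3 (mod 4), so reciprocity gives (23|223) = -(223|23). Reduce: 223 ≡ 16 (mod 23). Now have -(16|23).
Factor out 2: 16 = 2^4. Since 23 ≡ 7 (mod 8), (2|23) = +1, and (2|23)^4 = +1. Now have -(1|23).
(1|23) = 1. Collecting the sign factors: -1.
Product: (1)·(-1) = -1.

-1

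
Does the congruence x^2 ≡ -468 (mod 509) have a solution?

no

Pull out -1: (-468/509) = (-1/509)·(468/509). Since 509 ≡ 1 (mod 4), (-1/509) = +1. Now have (468/509).
Factor out 2: 468 = 2^2·117. Since 509 ≡ 5 (mod 8), (2/509) = -1, and (2/509)^2 = +1. Now have (117/509).
117 ≡ 1 (mod 4), so quadratic reciprocity gives (117/509) = (509/117). Reduce: 509 ≡ 41 (mod 117). Now have (41/117).
41 ≡ 1 (mod 4), so quadratic reciprocity gives (41/117) = (117/41). Reduce: 117 ≡ 35 (mod 41). Now have (35/41).
41 ≡ 1 (mod 4), so quadratic reciprocity gives (35/41) = (41/35). Reduce: 41 ≡ 6 (mod 35). Now have (6/35).
Factor out 2: 6 = 2·3. Since 35 ≡ 3 (mod 8), (2/35) = -1. Now have -(3/35).
Both 3 ≡ 3 and 35 ≡ 3 (mod 4), so reciprocity gives (3/35) = -(35/3). Reduce: 35 ≡ 2 (mod 3). Now have (2/3).
Factor out 2: 2 = 2. Since 3 ≡ 3 (mod 8), (2/3) = -1. Now have -(1/3).
(1/3) = 1. Collecting the sign factors: -1.
The Legendre symbol is -1, so x^2 ≡ -468 (mod 509) has no solution.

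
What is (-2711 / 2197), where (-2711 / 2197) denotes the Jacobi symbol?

-1

Reduce the numerator: -2711 ≡ 1683 (mod 2197), so (-2711 / 2197) = (1683 / 2197).
2197 ≡ 1 (mod 4), so quadratic reciprocity gives (1683 / 2197) = (2197 / 1683). Reduce: 2197 ≡ 514 (mod 1683). Now have (514 / 1683).
Factor out 2: 514 = 2·257. Since 1683 ≡ 3 (mod 8), (2 / 1683) = -1. Now have -(257 / 1683).
257 ≡ 1 (mod 4), so quadratic reciprocity gives (257 / 1683) = (1683 / 257). Reduce: 1683 ≡ 141 (mod 257). Now have -(141 / 257).
141 ≡ 1 (mod 4), so quadratic reciprocity gives (141 / 257) = (257 / 141). Reduce: 257 ≡ 116 (mod 141). Now have -(116 / 141).
Factor out 2: 116 = 2^2·29. Since 141 ≡ 5 (mod 8), (2 / 141) = -1, and (2 / 141)^2 = +1. Now have -(29 / 141).
29 ≡ 1 (mod 4), so quadratic reciprocity gives (29 / 141) = (141 / 29). Reduce: 141 ≡ 25 (mod 29). Now have -(25 / 29).
25 ≡ 1 (mod 4), so quadratic reciprocity gives (25 / 29) = (29 / 25). Reduce: 29 ≡ 4 (mod 25). Now have -(4 / 25).
Factor out 2: 4 = 2^2. Since 25 ≡ 1 (mod 8), (2 / 25) = +1, and (2 / 25)^2 = +1. Now have -(1 / 25).
(1 / 25) = 1. Collecting the sign factors: -1.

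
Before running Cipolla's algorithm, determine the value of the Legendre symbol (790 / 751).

Reduce the numerator: 790 ≡ 39 (mod 751), so (790 / 751) = (39 / 751).
Both 39 ≡ 3 and 751 ≡ 3 (mod 4), so reciprocity gives (39 / 751) = -(751 / 39). Reduce: 751 ≡ 10 (mod 39). Now have -(10 / 39).
Factor out 2: 10 = 2·5. Since 39 ≡ 7 (mod 8), (2 / 39) = +1. Now have -(5 / 39).
5 ≡ 1 (mod 4), so quadratic reciprocity gives (5 / 39) = (39 / 5). Reduce: 39 ≡ 4 (mod 5). Now have -(4 / 5).
Factor out 2: 4 = 2^2. Since 5 ≡ 5 (mod 8), (2 / 5) = -1, and (2 / 5)^2 = +1. Now have -(1 / 5).
(1 / 5) = 1. Collecting the sign factors: -1.

-1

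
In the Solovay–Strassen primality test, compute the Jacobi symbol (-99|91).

(-99|91)
  = (83|91)    [-99 ≡ 83 mod 91]
  = -(91|83)    [QR: both ≡ 3 mod 4, sign flips]
  = -(8|83)    [91 ≡ 8 mod 83]
  = (1|83)    [83 ≡ 3 mod 8 ⇒ (2|83)^3 = -1]
  = 1    [(1|83) = 1]

1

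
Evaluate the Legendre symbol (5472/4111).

-1

(5472/4111)
  = (1361/4111)    [5472 ≡ 1361 mod 4111]
  = (4111/1361)    [QR: 1361 ≡ 1 mod 4, sign kept]
  = (28/1361)    [4111 ≡ 28 mod 1361]
  = (7/1361)    [1361 ≡ 1 mod 8 ⇒ (2/1361)^2 = +1]
  = (1361/7)    [QR: 1361 ≡ 1 mod 4, sign kept]
  = (3/7)    [1361 ≡ 3 mod 7]
  = -(7/3)    [QR: both ≡ 3 mod 4, sign flips]
  = -(1/3)    [7 ≡ 1 mod 3]
  = -1    [(1/3) = 1]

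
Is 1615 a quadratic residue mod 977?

Reduce the numerator: 1615 ≡ 638 (mod 977), so (1615/977) = (638/977).
Factor out 2: 638 = 2·319. Since 977 ≡ 1 (mod 8), (2/977) = +1. Now have (319/977).
977 ≡ 1 (mod 4), so quadratic reciprocity gives (319/977) = (977/319). Reduce: 977 ≡ 20 (mod 319). Now have (20/319).
Factor out 2: 20 = 2^2·5. Since 319 ≡ 7 (mod 8), (2/319) = +1, and (2/319)^2 = +1. Now have (5/319).
5 ≡ 1 (mod 4), so quadratic reciprocity gives (5/319) = (319/5). Reduce: 319 ≡ 4 (mod 5). Now have (4/5).
Factor out 2: 4 = 2^2. Since 5 ≡ 5 (mod 8), (2/5) = -1, and (2/5)^2 = +1. Now have (1/5).
(1/5) = 1. Collecting the sign factors: 1.
The Legendre symbol is 1, so x^2 ≡ 1615 (mod 977) has solution.

yes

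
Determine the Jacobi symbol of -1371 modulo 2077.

Pull out -1: (-1371|2077) = (-1|2077)·(1371|2077). Since 2077 ≡ 1 (mod 4), (-1|2077) = +1. Now have (1371|2077).
2077 ≡ 1 (mod 4), so quadratic reciprocity gives (1371|2077) = (2077|1371). Reduce: 2077 ≡ 706 (mod 1371). Now have (706|1371).
Factor out 2: 706 = 2·353. Since 1371 ≡ 3 (mod 8), (2|1371) = -1. Now have -(353|1371).
353 ≡ 1 (mod 4), so quadratic reciprocity gives (353|1371) = (1371|353). Reduce: 1371 ≡ 312 (mod 353). Now have -(312|353).
Factor out 2: 312 = 2^3·39. Since 353 ≡ 1 (mod 8), (2|353) = +1, and (2|353)^3 = +1. Now have -(39|353).
353 ≡ 1 (mod 4), so quadratic reciprocity gives (39|353) = (353|39). Reduce: 353 ≡ 2 (mod 39). Now have -(2|39).
Factor out 2: 2 = 2. Since 39 ≡ 7 (mod 8), (2|39) = +1. Now have -(1|39).
(1|39) = 1. Collecting the sign factors: -1.

-1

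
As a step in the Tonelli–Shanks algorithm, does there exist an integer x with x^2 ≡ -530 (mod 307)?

no

Reduce the numerator: -530 ≡ 84 (mod 307), so (-530/307) = (84/307).
Factor out 2: 84 = 2^2·21. Since 307 ≡ 3 (mod 8), (2/307) = -1, and (2/307)^2 = +1. Now have (21/307).
21 ≡ 1 (mod 4), so quadratic reciprocity gives (21/307) = (307/21). Reduce: 307 ≡ 13 (mod 21). Now have (13/21).
13 ≡ 1 (mod 4), so quadratic reciprocity gives (13/21) = (21/13). Reduce: 21 ≡ 8 (mod 13). Now have (8/13).
Factor out 2: 8 = 2^3. Since 13 ≡ 5 (mod 8), (2/13) = -1, and (2/13)^3 = -1. Now have -(1/13).
(1/13) = 1. Collecting the sign factors: -1.
(-530/307) = -1, and 307 is prime, so -530 is not a quadratic residue mod 307.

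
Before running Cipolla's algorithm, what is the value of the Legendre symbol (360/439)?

1

Factor out 2: 360 = 2^3·45. Since 439 ≡ 7 (mod 8), (2/439) = +1, and (2/439)^3 = +1. Now have (45/439).
45 ≡ 1 (mod 4), so quadratic reciprocity gives (45/439) = (439/45). Reduce: 439 ≡ 34 (mod 45). Now have (34/45).
Factor out 2: 34 = 2·17. Since 45 ≡ 5 (mod 8), (2/45) = -1. Now have -(17/45).
17 ≡ 1 (mod 4), so quadratic reciprocity gives (17/45) = (45/17). Reduce: 45 ≡ 11 (mod 17). Now have -(11/17).
17 ≡ 1 (mod 4), so quadratic reciprocity gives (11/17) = (17/11). Reduce: 17 ≡ 6 (mod 11). Now have -(6/11).
Factor out 2: 6 = 2·3. Since 11 ≡ 3 (mod 8), (2/11) = -1. Now have (3/11).
Both 3 ≡ 3 and 11 ≡ 3 (mod 4), so reciprocity gives (3/11) = -(11/3). Reduce: 11 ≡ 2 (mod 3). Now have -(2/3).
Factor out 2: 2 = 2. Since 3 ≡ 3 (mod 8), (2/3) = -1. Now have (1/3).
(1/3) = 1. Collecting the sign factors: 1.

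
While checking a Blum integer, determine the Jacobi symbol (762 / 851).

Factor out 2: 762 = 2·381. Since 851 ≡ 3 (mod 8), (2 / 851) = -1. Now have -(381 / 851).
381 ≡ 1 (mod 4), so quadratic reciprocity gives (381 / 851) = (851 / 381). Reduce: 851 ≡ 89 (mod 381). Now have -(89 / 381).
89 ≡ 1 (mod 4), so quadratic reciprocity gives (89 / 381) = (381 / 89). Reduce: 381 ≡ 25 (mod 89). Now have -(25 / 89).
25 ≡ 1 (mod 4), so quadratic reciprocity gives (25 / 89) = (89 / 25). Reduce: 89 ≡ 14 (mod 25). Now have -(14 / 25).
Factor out 2: 14 = 2·7. Since 25 ≡ 1 (mod 8), (2 / 25) = +1. Now have -(7 / 25).
25 ≡ 1 (mod 4), so quadratic reciprocity gives (7 / 25) = (25 / 7). Reduce: 25 ≡ 4 (mod 7). Now have -(4 / 7).
Factor out 2: 4 = 2^2. Since 7 ≡ 7 (mod 8), (2 / 7) = +1, and (2 / 7)^2 = +1. Now have -(1 / 7).
(1 / 7) = 1. Collecting the sign factors: -1.

-1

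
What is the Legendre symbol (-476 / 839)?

1

Reduce the numerator: -476 ≡ 363 (mod 839), so (-476 / 839) = (363 / 839).
Both 363 ≡ 3 and 839 ≡ 3 (mod 4), so reciprocity gives (363 / 839) = -(839 / 363). Reduce: 839 ≡ 113 (mod 363). Now have -(113 / 363).
113 ≡ 1 (mod 4), so quadratic reciprocity gives (113 / 363) = (363 / 113). Reduce: 363 ≡ 24 (mod 113). Now have -(24 / 113).
Factor out 2: 24 = 2^3·3. Since 113 ≡ 1 (mod 8), (2 / 113) = +1, and (2 / 113)^3 = +1. Now have -(3 / 113).
113 ≡ 1 (mod 4), so quadratic reciprocity gives (3 / 113) = (113 / 3). Reduce: 113 ≡ 2 (mod 3). Now have -(2 / 3).
Factor out 2: 2 = 2. Since 3 ≡ 3 (mod 8), (2 / 3) = -1. Now have (1 / 3).
(1 / 3) = 1. Collecting the sign factors: 1.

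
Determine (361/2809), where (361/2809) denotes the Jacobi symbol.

1

(361/2809)
  = (2809/361)    [QR: 361 ≡ 1 mod 4, sign kept]
  = (282/361)    [2809 ≡ 282 mod 361]
  = (141/361)    [361 ≡ 1 mod 8 ⇒ (2/361) = +1]
  = (361/141)    [QR: 141 ≡ 1 mod 4, sign kept]
  = (79/141)    [361 ≡ 79 mod 141]
  = (141/79)    [QR: 141 ≡ 1 mod 4, sign kept]
  = (62/79)    [141 ≡ 62 mod 79]
  = (31/79)    [79 ≡ 7 mod 8 ⇒ (2/79) = +1]
  = -(79/31)    [QR: both ≡ 3 mod 4, sign flips]
  = -(17/31)    [79 ≡ 17 mod 31]
  = -(31/17)    [QR: 17 ≡ 1 mod 4, sign kept]
  = -(14/17)    [31 ≡ 14 mod 17]
  = -(7/17)    [17 ≡ 1 mod 8 ⇒ (2/17) = +1]
  = -(17/7)    [QR: 17 ≡ 1 mod 4, sign kept]
  = -(3/7)    [17 ≡ 3 mod 7]
  = (7/3)    [QR: both ≡ 3 mod 4, sign flips]
  = (1/3)    [7 ≡ 1 mod 3]
  = 1    [(1/3) = 1]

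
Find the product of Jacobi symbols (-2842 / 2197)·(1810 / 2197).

By multiplicativity, (-2842·1810 / 2197) = (-2842 / 2197)·(1810 / 2197).
First factor (-2842 / 2197):
(-2842 / 2197)
  = (1552 / 2197)    [-2842 ≡ 1552 mod 2197]
  = (97 / 2197)    [2197 ≡ 5 mod 8 ⇒ (2 / 2197)^4 = +1]
  = (2197 / 97)    [QR: 97 ≡ 1 mod 4, sign kept]
  = (63 / 97)    [2197 ≡ 63 mod 97]
  = (97 / 63)    [QR: 97 ≡ 1 mod 4, sign kept]
  = (34 / 63)    [97 ≡ 34 mod 63]
  = (17 / 63)    [63 ≡ 7 mod 8 ⇒ (2 / 63) = +1]
  = (63 / 17)    [QR: 17 ≡ 1 mod 4, sign kept]
  = (12 / 17)    [63 ≡ 12 mod 17]
  = (3 / 17)    [17 ≡ 1 mod 8 ⇒ (2 / 17)^2 = +1]
  = (17 / 3)    [QR: 17 ≡ 1 mod 4, sign kept]
  = (2 / 3)    [17 ≡ 2 mod 3]
  = -(1 / 3)    [3 ≡ 3 mod 8 ⇒ (2 / 3) = -1]
  = -1    [(1 / 3) = 1]
Second factor (1810 / 2197):
(1810 / 2197)
  = -(905 / 2197)    [2197 ≡ 5 mod 8 ⇒ (2 / 2197) = -1]
  = -(2197 / 905)    [QR: 905 ≡ 1 mod 4, sign kept]
  = -(387 / 905)    [2197 ≡ 387 mod 905]
  = -(905 / 387)    [QR: 905 ≡ 1 mod 4, sign kept]
  = -(131 / 387)    [905 ≡ 131 mod 387]
  = (387 / 131)    [QR: both ≡ 3 mod 4, sign flips]
  = (125 / 131)    [387 ≡ 125 mod 131]
  = (131 / 125)    [QR: 125 ≡ 1 mod 4, sign kept]
  = (6 / 125)    [131 ≡ 6 mod 125]
  = -(3 / 125)    [125 ≡ 5 mod 8 ⇒ (2 / 125) = -1]
  = -(125 / 3)    [QR: 125 ≡ 1 mod 4, sign kept]
  = -(2 / 3)    [125 ≡ 2 mod 3]
  = (1 / 3)    [3 ≡ 3 mod 8 ⇒ (2 / 3) = -1]
  = 1    [(1 / 3) = 1]
Product: (-1)·(1) = -1.

-1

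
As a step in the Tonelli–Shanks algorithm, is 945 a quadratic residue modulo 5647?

(945|5647)
  = (5647|945)    [QR: 945 ≡ 1 mod 4, sign kept]
  = (922|945)    [5647 ≡ 922 mod 945]
  = (461|945)    [945 ≡ 1 mod 8 ⇒ (2|945) = +1]
  = (945|461)    [QR: 461 ≡ 1 mod 4, sign kept]
  = (23|461)    [945 ≡ 23 mod 461]
  = (461|23)    [QR: 461 ≡ 1 mod 4, sign kept]
  = (1|23)    [461 ≡ 1 mod 23]
  = 1    [(1|23) = 1]
The Legendre symbol is 1, so x^2 ≡ 945 (mod 5647) has solution.

yes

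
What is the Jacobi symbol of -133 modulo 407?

Reduce the numerator: -133 ≡ 274 (mod 407), so (-133/407) = (274/407).
Factor out 2: 274 = 2·137. Since 407 ≡ 7 (mod 8), (2/407) = +1. Now have (137/407).
137 ≡ 1 (mod 4), so quadratic reciprocity gives (137/407) = (407/137). Reduce: 407 ≡ 133 (mod 137). Now have (133/137).
133 ≡ 1 (mod 4), so quadratic reciprocity gives (133/137) = (137/133). Reduce: 137 ≡ 4 (mod 133). Now have (4/133).
Factor out 2: 4 = 2^2. Since 133 ≡ 5 (mod 8), (2/133) = -1, and (2/133)^2 = +1. Now have (1/133).
(1/133) = 1. Collecting the sign factors: 1.

1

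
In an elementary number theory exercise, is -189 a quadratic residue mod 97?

(-189|97)
  = (5|97)    [-189 ≡ 5 mod 97]
  = (97|5)    [QR: 5 ≡ 1 mod 4, sign kept]
  = (2|5)    [97 ≡ 2 mod 5]
  = -(1|5)    [5 ≡ 5 mod 8 ⇒ (2|5) = -1]
  = -1    [(1|5) = 1]
(-189|97) = -1, and 97 is prime, so -189 is not a quadratic residue mod 97.

no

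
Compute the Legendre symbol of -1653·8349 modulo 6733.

By multiplicativity, (-1653·8349|6733) = (-1653|6733)·(8349|6733).
First factor (-1653|6733):
(-1653|6733)
  = (1653|6733)    [6733 ≡ 1 mod 4 ⇒ (-1|6733) = +1]
  = (6733|1653)    [QR: 1653 ≡ 1 mod 4, sign kept]
  = (121|1653)    [6733 ≡ 121 mod 1653]
  = (1653|121)    [QR: 121 ≡ 1 mod 4, sign kept]
  = (80|121)    [1653 ≡ 80 mod 121]
  = (5|121)    [121 ≡ 1 mod 8 ⇒ (2|121)^4 = +1]
  = (121|5)    [QR: 5 ≡ 1 mod 4, sign kept]
  = (1|5)    [121 ≡ 1 mod 5]
  = 1    [(1|5) = 1]
Second factor (8349|6733):
(8349|6733)
  = (1616|6733)    [8349 ≡ 1616 mod 6733]
  = (101|6733)    [6733 ≡ 5 mod 8 ⇒ (2|6733)^4 = +1]
  = (6733|101)    [QR: 101 ≡ 1 mod 4, sign kept]
  = (67|101)    [6733 ≡ 67 mod 101]
  = (101|67)    [QR: 101 ≡ 1 mod 4, sign kept]
  = (34|67)    [101 ≡ 34 mod 67]
  = -(17|67)    [67 ≡ 3 mod 8 ⇒ (2|67) = -1]
  = -(67|17)    [QR: 17 ≡ 1 mod 4, sign kept]
  = -(16|17)    [67 ≡ 16 mod 17]
  = -(1|17)    [17 ≡ 1 mod 8 ⇒ (2|17)^4 = +1]
  = -1    [(1|17) = 1]
Product: (1)·(-1) = -1.

-1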